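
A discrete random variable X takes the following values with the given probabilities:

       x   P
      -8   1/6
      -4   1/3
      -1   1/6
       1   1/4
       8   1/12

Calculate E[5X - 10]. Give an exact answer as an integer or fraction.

E[5x-10] = (1/6)·(-50) + (1/3)·(-30) + (1/6)·(-15) + (1/4)·(-5) + (1/12)·30
     = -235/12

-235/12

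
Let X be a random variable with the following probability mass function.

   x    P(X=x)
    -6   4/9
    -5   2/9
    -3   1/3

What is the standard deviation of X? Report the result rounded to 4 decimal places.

E[X] = -43/9, E[X²] = 221/9
Var(X) = E[X²] − (E[X])² = 221/9 − 1849/81 = 140/81
SD(X) = √(140/81) ≈ 1.3147

1.3147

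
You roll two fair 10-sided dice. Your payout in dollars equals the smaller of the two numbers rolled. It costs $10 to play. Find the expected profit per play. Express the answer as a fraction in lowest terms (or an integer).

-123/20 dollars

Distribution of the smaller of the two numbers rolled: 1 w.p. 19/100, 2 w.p. 17/100, 3 w.p. 3/20, 4 w.p. 13/100, 5 w.p. 11/100, 6 w.p. 9/100, …
E[payout] = (19/100)·1 + (17/100)·2 + (3/20)·3 + (13/100)·4 + (11/100)·5 + (9/100)·6 + (7/100)·7 + (1/20)·8 + (3/100)·9 + (1/100)·10 = 77/20
Expected profit = 77/20 − 10 = -123/20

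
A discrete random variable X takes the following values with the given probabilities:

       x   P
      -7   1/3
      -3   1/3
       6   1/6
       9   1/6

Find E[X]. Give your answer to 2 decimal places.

E[X] = (1/3)·(-7) + (1/3)·(-3) + (1/6)·6 + (1/6)·9
     = -5/6 ≈ -0.83

-0.83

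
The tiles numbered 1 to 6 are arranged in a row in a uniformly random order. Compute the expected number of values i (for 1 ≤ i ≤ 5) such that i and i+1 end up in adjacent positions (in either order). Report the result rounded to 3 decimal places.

For each i ∈ {1,…,5}, let Xᵢ = 1 if i and i+1 are adjacent. P(Xᵢ=1) = 2·(6−1)!/6! = 2/6.
By linearity, E[ΣXᵢ] = (5)·(2/6) = 5/3.
≈ 1.667

1.667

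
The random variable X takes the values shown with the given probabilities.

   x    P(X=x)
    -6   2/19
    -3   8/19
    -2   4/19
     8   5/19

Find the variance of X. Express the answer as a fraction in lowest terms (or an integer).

E[X] = (2/19)·(-6) + (8/19)·(-3) + (4/19)·(-2) + (5/19)·8 = -4/19
E[X²] = (2/19)·36 + (8/19)·9 + (4/19)·4 + (5/19)·64 = 480/19
Var(X) = 480/19 − (-4/19)² = 9104/361

9104/361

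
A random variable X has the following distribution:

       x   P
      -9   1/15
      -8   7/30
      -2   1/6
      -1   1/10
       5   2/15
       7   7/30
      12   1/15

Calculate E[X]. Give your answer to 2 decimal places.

E[X] = (1/15)·(-9) + (7/30)·(-8) + (1/6)·(-2) + (1/10)·(-1) + (2/15)·5 + (7/30)·7 + (1/15)·12
     = 1/5 ≈ 0.20

0.20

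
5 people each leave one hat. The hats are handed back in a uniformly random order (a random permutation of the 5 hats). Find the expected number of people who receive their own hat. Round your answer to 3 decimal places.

Let Xᵢ = 1 if person i gets their own hat. For each i, P(Xᵢ=1) = 1/5.
By linearity of expectation, E[X₁+…+X_5] = 5·(1/5) = 1.
≈ 1.000

1.000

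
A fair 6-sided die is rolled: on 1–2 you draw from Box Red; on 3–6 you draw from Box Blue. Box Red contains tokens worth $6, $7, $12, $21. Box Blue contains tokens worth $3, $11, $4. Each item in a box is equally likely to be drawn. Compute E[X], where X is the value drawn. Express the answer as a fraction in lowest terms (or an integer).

47/6 dollars

E[X | Box Red] = (6 + 7 + 12 + 21)/4 = 23/2
E[X | Box Blue] = (3 + 11 + 4)/3 = 6
E[X] = (1/3)·23/2 + (2/3)·6 = 47/6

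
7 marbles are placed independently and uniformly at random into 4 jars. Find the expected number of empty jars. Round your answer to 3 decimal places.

Let Xⱼ=1 if jar j is empty. P(Xⱼ=1) = ((4-1)/4)^7 = 2187/16384.
By linearity, E[#empty] = 4·2187/16384 = 2187/4096.
≈ 0.534

0.534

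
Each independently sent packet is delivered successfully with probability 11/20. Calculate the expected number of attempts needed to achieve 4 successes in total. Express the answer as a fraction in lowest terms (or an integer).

By linearity (sum of 4 independent geometric waits), E[trials] = 4/p = 4/(11/20) = 80/11.

80/11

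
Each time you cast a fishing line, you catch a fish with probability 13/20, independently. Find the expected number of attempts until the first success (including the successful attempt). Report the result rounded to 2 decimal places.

For a geometric distribution, E[trials] = 1/p = 1/(13/20) = 20/13.
≈ 1.54

1.54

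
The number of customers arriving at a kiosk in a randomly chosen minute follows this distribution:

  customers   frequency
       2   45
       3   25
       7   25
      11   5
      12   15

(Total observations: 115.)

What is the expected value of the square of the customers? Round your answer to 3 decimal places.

38.217

Total = 115, so P(customers=2) = 45/115, etc.
E[X²] = (9/23)·4 + (5/23)·9 + (5/23)·49 + (1/23)·121 + (3/23)·144
     = 879/23 ≈ 38.217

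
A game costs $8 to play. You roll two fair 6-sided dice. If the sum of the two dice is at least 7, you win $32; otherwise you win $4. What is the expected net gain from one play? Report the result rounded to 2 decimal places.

$12.33

E[payout] = (5/12)·4 + (7/12)·32 = 61/3
Expected profit = 61/3 − 8 = 37/3 ≈ $12.33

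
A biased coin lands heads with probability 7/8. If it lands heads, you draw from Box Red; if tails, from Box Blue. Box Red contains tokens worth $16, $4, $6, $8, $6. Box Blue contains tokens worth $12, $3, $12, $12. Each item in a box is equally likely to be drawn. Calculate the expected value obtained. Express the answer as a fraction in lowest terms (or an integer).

263/32 dollars

E[X | Box Red] = (16 + 4 + 6 + 8 + 6)/5 = 8
E[X | Box Blue] = (12 + 3 + 12 + 12)/4 = 39/4
E[X] = (7/8)·8 + (1/8)·39/4 = 263/32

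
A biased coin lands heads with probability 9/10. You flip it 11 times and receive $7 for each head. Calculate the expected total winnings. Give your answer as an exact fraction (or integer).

693/10 dollars

E[#heads] = 11·9/10 = 99/10 (linearity over flips).
E[winnings] = 7·99/10 = 693/10.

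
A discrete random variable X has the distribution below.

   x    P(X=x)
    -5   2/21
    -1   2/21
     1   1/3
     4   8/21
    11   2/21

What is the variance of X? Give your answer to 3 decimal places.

14.984

E[X] = (2/21)·(-5) + (2/21)·(-1) + (1/3)·1 + (8/21)·4 + (2/21)·11 = 7/3
E[X²] = (2/21)·25 + (2/21)·1 + (1/3)·1 + (8/21)·16 + (2/21)·121 = 143/7
Var(X) = 143/7 − (7/3)² = 944/63 ≈ 14.984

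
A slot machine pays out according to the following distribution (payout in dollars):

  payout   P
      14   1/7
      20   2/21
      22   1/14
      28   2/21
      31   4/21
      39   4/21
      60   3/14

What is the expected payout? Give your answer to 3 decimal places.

E[X] = (1/7)·14 + (2/21)·20 + (1/14)·22 + (2/21)·28 + (4/21)·31 + (4/21)·39 + (3/14)·60
     = 103/3 ≈ 34.333

$34.333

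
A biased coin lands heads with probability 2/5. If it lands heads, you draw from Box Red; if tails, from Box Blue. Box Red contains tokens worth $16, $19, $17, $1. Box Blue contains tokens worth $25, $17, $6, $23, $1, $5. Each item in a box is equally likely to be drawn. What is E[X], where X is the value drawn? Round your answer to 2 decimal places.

$13.00

E[X | Box Red] = (16 + 19 + 17 + 1)/4 = 53/4
E[X | Box Blue] = (25 + 17 + 6 + 23 + 1 + 5)/6 = 77/6
E[X] = (2/5)·53/4 + (3/5)·77/6 = 13 ≈ 13.00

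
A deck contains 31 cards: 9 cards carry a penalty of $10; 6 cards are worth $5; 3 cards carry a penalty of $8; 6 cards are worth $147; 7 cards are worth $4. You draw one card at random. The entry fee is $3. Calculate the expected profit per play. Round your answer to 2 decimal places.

E[payout] = (9/31)·(-10) + (6/31)·5 + (3/31)·(-8) + (6/31)·147 + (7/31)·4 = 826/31
Expected profit = 826/31 − 3 = 733/31 ≈ $23.65

$23.65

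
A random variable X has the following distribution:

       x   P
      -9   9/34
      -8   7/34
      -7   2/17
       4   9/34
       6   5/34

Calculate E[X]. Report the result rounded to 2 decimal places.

E[X] = (9/34)·(-9) + (7/34)·(-8) + (2/17)·(-7) + (9/34)·4 + (5/34)·6
     = -99/34 ≈ -2.91

-2.91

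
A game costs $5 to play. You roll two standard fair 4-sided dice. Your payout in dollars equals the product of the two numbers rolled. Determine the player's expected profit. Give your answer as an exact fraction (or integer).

Distribution of the product of the two numbers rolled: 1 w.p. 1/16, 2 w.p. 1/8, 3 w.p. 1/8, 4 w.p. 3/16, 6 w.p. 1/8, 8 w.p. 1/8, …
E[payout] = (1/16)·1 + (1/8)·2 + (1/8)·3 + (3/16)·4 + (1/8)·6 + (1/8)·8 + (1/16)·9 + (1/8)·12 + (1/16)·16 = 25/4
Expected profit = 25/4 − 5 = 5/4

5/4 dollars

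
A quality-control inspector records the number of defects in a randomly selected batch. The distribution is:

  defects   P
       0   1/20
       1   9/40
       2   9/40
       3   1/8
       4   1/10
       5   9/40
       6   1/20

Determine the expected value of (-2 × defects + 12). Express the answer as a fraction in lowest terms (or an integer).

E[-2x+12] = (1/20)·12 + (9/40)·10 + (9/40)·8 + (1/8)·6 + (1/10)·4 + (9/40)·2 + (1/20)·0
     = 25/4

25/4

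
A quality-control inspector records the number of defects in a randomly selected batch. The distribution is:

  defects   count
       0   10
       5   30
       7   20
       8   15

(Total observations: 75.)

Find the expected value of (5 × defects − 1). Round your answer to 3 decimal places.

26.333

Total = 75, so P(defects=0) = 10/75, etc.
E[5x-1] = (2/15)·(-1) + (2/5)·24 + (4/15)·34 + (1/5)·39
     = 79/3 ≈ 26.333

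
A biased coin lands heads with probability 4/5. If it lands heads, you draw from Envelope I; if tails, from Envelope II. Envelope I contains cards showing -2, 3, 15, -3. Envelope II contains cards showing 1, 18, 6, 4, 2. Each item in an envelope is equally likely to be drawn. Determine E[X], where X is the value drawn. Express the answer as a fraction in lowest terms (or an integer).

E[X | Envelope I] = (-2 + 3 + 15 − 3)/4 = 13/4
E[X | Envelope II] = (1 + 18 + 6 + 4 + 2)/5 = 31/5
E[X] = (4/5)·13/4 + (1/5)·31/5 = 96/25

96/25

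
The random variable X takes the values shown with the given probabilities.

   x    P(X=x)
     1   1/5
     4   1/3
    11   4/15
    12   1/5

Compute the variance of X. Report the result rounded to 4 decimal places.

E[X] = (1/5)·1 + (1/3)·4 + (4/15)·11 + (1/5)·12 = 103/15
E[X²] = (1/5)·1 + (1/3)·16 + (4/15)·121 + (1/5)·144 = 333/5
Var(X) = 333/5 − (103/15)² = 4376/225 ≈ 19.4489

19.4489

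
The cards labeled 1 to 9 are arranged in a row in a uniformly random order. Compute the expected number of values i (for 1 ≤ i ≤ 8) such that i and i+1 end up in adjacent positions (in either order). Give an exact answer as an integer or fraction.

16/9

For each i ∈ {1,…,8}, let Xᵢ = 1 if i and i+1 are adjacent. P(Xᵢ=1) = 2·(9−1)!/9! = 2/9.
By linearity, E[ΣXᵢ] = (8)·(2/9) = 16/9.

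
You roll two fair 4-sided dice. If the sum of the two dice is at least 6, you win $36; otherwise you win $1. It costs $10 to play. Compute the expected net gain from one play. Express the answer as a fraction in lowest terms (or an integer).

33/8 dollars

E[payout] = (5/8)·1 + (3/8)·36 = 113/8
Expected profit = 113/8 − 10 = 33/8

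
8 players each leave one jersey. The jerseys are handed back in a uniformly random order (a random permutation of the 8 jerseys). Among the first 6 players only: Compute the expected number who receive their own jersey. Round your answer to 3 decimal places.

0.750

Let Xᵢ = 1 if person i gets their own jersey. For each i, P(Xᵢ=1) = 1/8.
By linearity of expectation, E[X₁+…+X_6] = 6·(1/8) = 3/4.
≈ 0.750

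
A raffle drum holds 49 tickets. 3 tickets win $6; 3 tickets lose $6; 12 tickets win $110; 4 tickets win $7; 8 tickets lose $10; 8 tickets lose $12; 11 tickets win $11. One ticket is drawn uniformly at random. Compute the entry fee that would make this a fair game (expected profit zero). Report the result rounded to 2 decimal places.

$26.39

E[payout] = (3/49)·6 + (3/49)·(-6) + (12/49)·110 + (4/49)·7 + (8/49)·(-10) + (8/49)·(-12) + (11/49)·11 = 1293/49
Fair fee = E[payout] = 1293/49 ≈ $26.39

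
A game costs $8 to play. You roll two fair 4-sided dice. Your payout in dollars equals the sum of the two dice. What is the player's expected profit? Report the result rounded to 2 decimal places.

Distribution of the sum of the two dice: 2 w.p. 1/16, 3 w.p. 1/8, 4 w.p. 3/16, 5 w.p. 1/4, 6 w.p. 3/16, 7 w.p. 1/8, …
E[payout] = (1/16)·2 + (1/8)·3 + (3/16)·4 + (1/4)·5 + (3/16)·6 + (1/8)·7 + (1/16)·8 = 5
Expected profit = 5 − 8 = -3 ≈ -$3.00

-$3.00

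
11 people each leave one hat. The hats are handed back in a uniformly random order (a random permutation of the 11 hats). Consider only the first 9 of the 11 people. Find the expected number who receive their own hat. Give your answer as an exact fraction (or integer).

9/11

Let Xᵢ = 1 if person i gets their own hat. For each i, P(Xᵢ=1) = 1/11.
By linearity of expectation, E[X₁+…+X_9] = 9·(1/11) = 9/11.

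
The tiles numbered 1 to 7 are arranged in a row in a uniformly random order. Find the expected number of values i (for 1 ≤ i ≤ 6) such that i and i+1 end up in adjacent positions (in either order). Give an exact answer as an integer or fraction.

12/7

For each i ∈ {1,…,6}, let Xᵢ = 1 if i and i+1 are adjacent. P(Xᵢ=1) = 2·(7−1)!/7! = 2/7.
By linearity, E[ΣXᵢ] = (6)·(2/7) = 12/7.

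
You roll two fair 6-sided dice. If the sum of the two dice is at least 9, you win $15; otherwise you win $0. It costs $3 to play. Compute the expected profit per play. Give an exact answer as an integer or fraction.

E[payout] = (13/18)·0 + (5/18)·15 = 25/6
Expected profit = 25/6 − 3 = 7/6

7/6 dollars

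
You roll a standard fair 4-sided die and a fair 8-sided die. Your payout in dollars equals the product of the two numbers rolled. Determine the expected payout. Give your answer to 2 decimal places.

$11.25

Distribution of the product of the two numbers rolled: 1 w.p. 1/32, 2 w.p. 1/16, 3 w.p. 1/16, 4 w.p. 3/32, 5 w.p. 1/32, 6 w.p. 3/32, …
E[payout] = (1/32)·1 + (1/16)·2 + (1/16)·3 + (3/32)·4 + (1/32)·5 + (3/32)·6 + (1/32)·7 + (3/32)·8 + (1/32)·9 + (1/32)·10 + (3/32)·12 + (1/32)·14 + (1/32)·15 + (1/16)·16 + (1/32)·18 + (1/32)·20 + (1/32)·21 + (1/16)·24 + (1/32)·28 + (1/32)·32 = 45/4
≈ $11.25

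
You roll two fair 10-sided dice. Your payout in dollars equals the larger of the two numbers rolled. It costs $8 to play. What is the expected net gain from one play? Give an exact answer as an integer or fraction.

Distribution of the larger of the two numbers rolled: 1 w.p. 1/100, 2 w.p. 3/100, 3 w.p. 1/20, 4 w.p. 7/100, 5 w.p. 9/100, 6 w.p. 11/100, …
E[payout] = (1/100)·1 + (3/100)·2 + (1/20)·3 + (7/100)·4 + (9/100)·5 + (11/100)·6 + (13/100)·7 + (3/20)·8 + (17/100)·9 + (19/100)·10 = 143/20
Expected profit = 143/20 − 8 = -17/20

-17/20 dollars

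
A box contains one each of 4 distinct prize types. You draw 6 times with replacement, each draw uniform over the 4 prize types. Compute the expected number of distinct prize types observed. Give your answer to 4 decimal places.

3.2881

Let Xⱼ=1 if type j appears at least once. P(Xⱼ=1) = 1 − ((4−1)/4)^6 = 3367/4096.
E[#distinct] = 4·3367/4096 = 3367/1024.
≈ 3.2881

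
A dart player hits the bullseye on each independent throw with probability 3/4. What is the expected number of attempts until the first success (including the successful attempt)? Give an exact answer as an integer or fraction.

4/3

For a geometric distribution, E[trials] = 1/p = 1/(3/4) = 4/3.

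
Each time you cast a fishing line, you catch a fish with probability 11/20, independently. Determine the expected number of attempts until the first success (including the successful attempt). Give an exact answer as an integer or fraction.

For a geometric distribution, E[trials] = 1/p = 1/(11/20) = 20/11.

20/11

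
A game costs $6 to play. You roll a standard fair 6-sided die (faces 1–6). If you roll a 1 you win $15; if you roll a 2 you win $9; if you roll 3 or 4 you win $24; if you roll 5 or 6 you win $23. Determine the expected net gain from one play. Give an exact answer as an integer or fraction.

E[payout] = (1/6)·9 + (1/6)·15 + (1/3)·23 + (1/3)·24 = 59/3
Expected profit = 59/3 − 6 = 41/3

41/3 dollars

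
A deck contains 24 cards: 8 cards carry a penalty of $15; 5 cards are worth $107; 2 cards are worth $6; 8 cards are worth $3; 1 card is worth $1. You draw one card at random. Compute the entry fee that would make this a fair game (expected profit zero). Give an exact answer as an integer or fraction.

E[payout] = (8/24)·(-15) + (5/24)·107 + (2/24)·6 + (8/24)·3 + (1/24)·1 = 113/6
Fair fee = E[payout] = 113/6

113/6 dollars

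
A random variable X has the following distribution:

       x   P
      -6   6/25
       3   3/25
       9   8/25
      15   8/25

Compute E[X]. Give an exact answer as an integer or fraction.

33/5

E[X] = (6/25)·(-6) + (3/25)·3 + (8/25)·9 + (8/25)·15
     = 33/5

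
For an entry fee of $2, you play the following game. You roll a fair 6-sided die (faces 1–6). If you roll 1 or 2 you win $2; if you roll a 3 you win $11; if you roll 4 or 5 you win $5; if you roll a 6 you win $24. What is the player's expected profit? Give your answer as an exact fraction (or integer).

37/6 dollars

E[payout] = (1/3)·2 + (1/3)·5 + (1/6)·11 + (1/6)·24 = 49/6
Expected profit = 49/6 − 2 = 37/6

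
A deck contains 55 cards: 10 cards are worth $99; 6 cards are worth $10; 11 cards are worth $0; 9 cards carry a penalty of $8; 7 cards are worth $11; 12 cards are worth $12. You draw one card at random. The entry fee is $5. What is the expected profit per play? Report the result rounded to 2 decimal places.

E[payout] = (10/55)·99 + (6/55)·10 + (11/55)·0 + (9/55)·(-8) + (7/55)·11 + (12/55)·12 = 109/5
Expected profit = 109/5 − 5 = 84/5 ≈ $16.80

$16.80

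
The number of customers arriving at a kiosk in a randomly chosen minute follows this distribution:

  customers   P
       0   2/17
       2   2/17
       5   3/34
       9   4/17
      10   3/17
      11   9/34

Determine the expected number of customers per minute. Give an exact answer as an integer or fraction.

E[X] = (2/17)·0 + (2/17)·2 + (3/34)·5 + (4/17)·9 + (3/17)·10 + (9/34)·11
     = 127/17

127/17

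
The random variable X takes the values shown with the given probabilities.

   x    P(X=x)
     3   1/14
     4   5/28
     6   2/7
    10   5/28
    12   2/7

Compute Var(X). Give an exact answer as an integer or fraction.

1083/98

E[X] = (1/14)·3 + (5/28)·4 + (2/7)·6 + (5/28)·10 + (2/7)·12 = 55/7
E[X²] = (1/14)·9 + (5/28)·16 + (2/7)·36 + (5/28)·100 + (2/7)·144 = 1019/14
Var(X) = 1019/14 − (55/7)² = 1083/98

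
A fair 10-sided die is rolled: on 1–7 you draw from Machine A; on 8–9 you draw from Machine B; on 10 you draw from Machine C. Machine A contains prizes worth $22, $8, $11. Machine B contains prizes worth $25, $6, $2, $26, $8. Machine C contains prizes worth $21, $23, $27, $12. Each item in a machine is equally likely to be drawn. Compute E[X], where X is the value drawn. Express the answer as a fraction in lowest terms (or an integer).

E[X | Machine A] = (22 + 8 + 11)/3 = 41/3
E[X | Machine B] = (25 + 6 + 2 + 26 + 8)/5 = 67/5
E[X | Machine C] = (21 + 23 + 27 + 12)/4 = 83/4
E[X] = (7/10)·41/3 + (1/5)·67/5 + (1/10)·83/4 = 8593/600

8593/600 dollars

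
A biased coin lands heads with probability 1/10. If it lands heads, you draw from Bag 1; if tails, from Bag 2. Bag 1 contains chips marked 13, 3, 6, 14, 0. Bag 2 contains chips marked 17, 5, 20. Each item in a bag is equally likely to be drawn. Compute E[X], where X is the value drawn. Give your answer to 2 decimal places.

13.32

E[X | Bag 1] = (13 + 3 + 6 + 14 + 0)/5 = 36/5
E[X | Bag 2] = (17 + 5 + 20)/3 = 14
E[X] = (1/10)·36/5 + (9/10)·14 = 333/25 ≈ 13.32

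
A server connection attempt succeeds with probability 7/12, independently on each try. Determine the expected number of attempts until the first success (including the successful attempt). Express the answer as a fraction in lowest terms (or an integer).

12/7

For a geometric distribution, E[trials] = 1/p = 1/(7/12) = 12/7.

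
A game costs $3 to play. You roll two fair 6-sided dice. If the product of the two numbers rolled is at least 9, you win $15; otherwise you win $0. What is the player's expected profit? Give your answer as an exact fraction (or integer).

16/3 dollars

E[payout] = (4/9)·0 + (5/9)·15 = 25/3
Expected profit = 25/3 − 3 = 16/3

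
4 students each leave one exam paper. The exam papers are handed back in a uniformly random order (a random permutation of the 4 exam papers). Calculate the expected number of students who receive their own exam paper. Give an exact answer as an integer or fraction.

1

Let Xᵢ = 1 if person i gets their own exam paper. For each i, P(Xᵢ=1) = 1/4.
By linearity of expectation, E[X₁+…+X_4] = 4·(1/4) = 1.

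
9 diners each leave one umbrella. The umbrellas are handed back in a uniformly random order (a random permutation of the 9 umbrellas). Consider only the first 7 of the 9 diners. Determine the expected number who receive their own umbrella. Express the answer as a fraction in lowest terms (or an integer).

7/9

Let Xᵢ = 1 if person i gets their own umbrella. For each i, P(Xᵢ=1) = 1/9.
By linearity of expectation, E[X₁+…+X_7] = 7·(1/9) = 7/9.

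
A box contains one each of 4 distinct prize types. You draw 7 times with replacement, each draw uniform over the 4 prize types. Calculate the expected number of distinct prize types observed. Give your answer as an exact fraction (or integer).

Let Xⱼ=1 if type j appears at least once. P(Xⱼ=1) = 1 − ((4−1)/4)^7 = 14197/16384.
E[#distinct] = 4·14197/16384 = 14197/4096.

14197/4096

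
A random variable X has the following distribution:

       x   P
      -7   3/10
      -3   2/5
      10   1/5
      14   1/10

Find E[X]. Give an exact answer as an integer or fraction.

E[X] = (3/10)·(-7) + (2/5)·(-3) + (1/5)·10 + (1/10)·14
     = 1/10

1/10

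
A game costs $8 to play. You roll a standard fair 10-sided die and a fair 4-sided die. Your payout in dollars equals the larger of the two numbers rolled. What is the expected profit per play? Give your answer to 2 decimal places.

-$2.25

Distribution of the larger of the two numbers rolled: 1 w.p. 1/40, 2 w.p. 3/40, 3 w.p. 1/8, 4 w.p. 7/40, 5 w.p. 1/10, 6 w.p. 1/10, …
E[payout] = (1/40)·1 + (3/40)·2 + (1/8)·3 + (7/40)·4 + (1/10)·5 + (1/10)·6 + (1/10)·7 + (1/10)·8 + (1/10)·9 + (1/10)·10 = 23/4
Expected profit = 23/4 − 8 = -9/4 ≈ -$2.25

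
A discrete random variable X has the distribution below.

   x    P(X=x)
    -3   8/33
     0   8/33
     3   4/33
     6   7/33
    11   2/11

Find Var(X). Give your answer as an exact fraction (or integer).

2958/121

E[X] = (8/33)·(-3) + (8/33)·0 + (4/33)·3 + (7/33)·6 + (2/11)·11 = 32/11
E[X²] = (8/33)·9 + (8/33)·0 + (4/33)·9 + (7/33)·36 + (2/11)·121 = 362/11
Var(X) = 362/11 − (32/11)² = 2958/121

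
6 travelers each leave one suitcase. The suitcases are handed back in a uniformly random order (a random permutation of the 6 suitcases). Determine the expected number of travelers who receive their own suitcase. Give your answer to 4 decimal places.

Let Xᵢ = 1 if person i gets their own suitcase. For each i, P(Xᵢ=1) = 1/6.
By linearity of expectation, E[X₁+…+X_6] = 6·(1/6) = 1.
≈ 1.0000

1.0000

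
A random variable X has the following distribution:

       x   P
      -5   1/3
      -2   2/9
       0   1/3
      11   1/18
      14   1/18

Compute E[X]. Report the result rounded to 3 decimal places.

-0.722

E[X] = (1/3)·(-5) + (2/9)·(-2) + (1/3)·0 + (1/18)·11 + (1/18)·14
     = -13/18 ≈ -0.722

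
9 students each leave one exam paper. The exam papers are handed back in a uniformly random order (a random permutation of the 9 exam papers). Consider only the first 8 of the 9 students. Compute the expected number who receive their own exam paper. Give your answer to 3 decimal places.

Let Xᵢ = 1 if person i gets their own exam paper. For each i, P(Xᵢ=1) = 1/9.
By linearity of expectation, E[X₁+…+X_8] = 8·(1/9) = 8/9.
≈ 0.889

0.889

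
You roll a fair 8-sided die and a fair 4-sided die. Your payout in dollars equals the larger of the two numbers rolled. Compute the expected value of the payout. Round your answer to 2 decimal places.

$4.81

Distribution of the larger of the two numbers rolled: 1 w.p. 1/32, 2 w.p. 3/32, 3 w.p. 5/32, 4 w.p. 7/32, 5 w.p. 1/8, 6 w.p. 1/8, …
E[payout] = (1/32)·1 + (3/32)·2 + (5/32)·3 + (7/32)·4 + (1/8)·5 + (1/8)·6 + (1/8)·7 + (1/8)·8 = 77/16
≈ $4.81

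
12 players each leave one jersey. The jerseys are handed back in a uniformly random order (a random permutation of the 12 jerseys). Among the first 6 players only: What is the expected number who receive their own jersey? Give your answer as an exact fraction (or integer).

Let Xᵢ = 1 if person i gets their own jersey. For each i, P(Xᵢ=1) = 1/12.
By linearity of expectation, E[X₁+…+X_6] = 6·(1/12) = 1/2.

1/2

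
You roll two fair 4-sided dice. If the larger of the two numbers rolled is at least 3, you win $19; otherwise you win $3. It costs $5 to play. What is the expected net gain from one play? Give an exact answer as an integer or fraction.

E[payout] = (1/4)·3 + (3/4)·19 = 15
Expected profit = 15 − 5 = 10

$10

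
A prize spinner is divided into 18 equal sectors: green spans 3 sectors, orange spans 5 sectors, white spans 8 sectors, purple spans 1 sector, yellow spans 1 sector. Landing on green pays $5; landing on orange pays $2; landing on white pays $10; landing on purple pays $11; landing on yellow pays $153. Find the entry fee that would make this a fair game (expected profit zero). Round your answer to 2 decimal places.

E[payout] = (3/18)·5 + (5/18)·2 + (8/18)·10 + (1/18)·11 + (1/18)·153 = 269/18
Fair fee = E[payout] = 269/18 ≈ $14.94

$14.94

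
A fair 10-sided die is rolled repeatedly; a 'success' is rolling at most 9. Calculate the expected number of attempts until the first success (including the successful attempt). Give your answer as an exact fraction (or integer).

10/9

For a geometric distribution, E[trials] = 1/p = 1/(9/10) = 10/9.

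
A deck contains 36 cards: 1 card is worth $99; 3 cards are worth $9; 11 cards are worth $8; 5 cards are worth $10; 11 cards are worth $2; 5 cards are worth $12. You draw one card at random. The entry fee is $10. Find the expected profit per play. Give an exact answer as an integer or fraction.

E[payout] = (1/36)·99 + (3/36)·9 + (11/36)·8 + (5/36)·10 + (11/36)·2 + (5/36)·12 = 173/18
Expected profit = 173/18 − 10 = -7/18

-7/18 dollars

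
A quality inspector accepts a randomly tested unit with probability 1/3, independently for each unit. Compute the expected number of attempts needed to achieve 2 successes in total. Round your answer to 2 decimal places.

6.00

By linearity (sum of 2 independent geometric waits), E[trials] = 2/p = 2/(1/3) = 6.
≈ 6.00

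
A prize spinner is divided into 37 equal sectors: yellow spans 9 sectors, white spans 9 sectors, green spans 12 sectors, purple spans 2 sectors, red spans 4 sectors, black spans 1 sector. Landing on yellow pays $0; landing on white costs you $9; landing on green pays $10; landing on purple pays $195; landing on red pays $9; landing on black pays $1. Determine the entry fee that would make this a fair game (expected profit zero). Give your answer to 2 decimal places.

$12.59

E[payout] = (9/37)·0 + (9/37)·(-9) + (12/37)·10 + (2/37)·195 + (4/37)·9 + (1/37)·1 = 466/37
Fair fee = E[payout] = 466/37 ≈ $12.59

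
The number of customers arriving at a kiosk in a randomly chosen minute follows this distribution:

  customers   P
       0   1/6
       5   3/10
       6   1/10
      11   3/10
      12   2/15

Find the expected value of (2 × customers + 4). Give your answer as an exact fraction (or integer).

E[2x+4] = (1/6)·4 + (3/10)·14 + (1/10)·16 + (3/10)·26 + (2/15)·28
     = 18

18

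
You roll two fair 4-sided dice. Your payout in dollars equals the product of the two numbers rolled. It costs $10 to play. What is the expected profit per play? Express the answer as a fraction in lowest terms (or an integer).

Distribution of the product of the two numbers rolled: 1 w.p. 1/16, 2 w.p. 1/8, 3 w.p. 1/8, 4 w.p. 3/16, 6 w.p. 1/8, 8 w.p. 1/8, …
E[payout] = (1/16)·1 + (1/8)·2 + (1/8)·3 + (3/16)·4 + (1/8)·6 + (1/8)·8 + (1/16)·9 + (1/8)·12 + (1/16)·16 = 25/4
Expected profit = 25/4 − 10 = -15/4

-15/4 dollars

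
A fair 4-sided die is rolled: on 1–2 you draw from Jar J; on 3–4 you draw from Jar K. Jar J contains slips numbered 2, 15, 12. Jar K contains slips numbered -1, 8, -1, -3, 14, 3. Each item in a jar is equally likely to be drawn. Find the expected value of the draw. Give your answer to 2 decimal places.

6.50

E[X | Jar J] = (2 + 15 + 12)/3 = 29/3
E[X | Jar K] = (-1 + 8 − 1 − 3 + 14 + 3)/6 = 10/3
E[X] = (1/2)·29/3 + (1/2)·10/3 = 13/2 ≈ 6.50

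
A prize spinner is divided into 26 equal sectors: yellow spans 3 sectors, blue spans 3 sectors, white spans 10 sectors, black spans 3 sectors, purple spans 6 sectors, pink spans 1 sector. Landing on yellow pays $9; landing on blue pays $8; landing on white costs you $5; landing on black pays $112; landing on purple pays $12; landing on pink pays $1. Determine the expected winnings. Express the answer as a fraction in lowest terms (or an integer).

E[payout] = (3/26)·9 + (3/26)·8 + (10/26)·(-5) + (3/26)·112 + (6/26)·12 + (1/26)·1 = 205/13

205/13 dollars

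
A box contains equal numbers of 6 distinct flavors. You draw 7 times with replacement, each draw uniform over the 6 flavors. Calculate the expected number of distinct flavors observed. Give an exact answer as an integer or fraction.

Let Xⱼ=1 if type j appears at least once. P(Xⱼ=1) = 1 − ((6−1)/6)^7 = 201811/279936.
E[#distinct] = 6·201811/279936 = 201811/46656.

201811/46656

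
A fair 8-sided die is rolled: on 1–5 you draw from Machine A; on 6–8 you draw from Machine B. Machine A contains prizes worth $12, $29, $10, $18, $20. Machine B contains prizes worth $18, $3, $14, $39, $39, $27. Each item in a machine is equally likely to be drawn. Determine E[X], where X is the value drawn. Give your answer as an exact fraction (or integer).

E[X | Machine A] = (12 + 29 + 10 + 18 + 20)/5 = 89/5
E[X | Machine B] = (18 + 3 + 14 + 39 + 39 + 27)/6 = 70/3
E[X] = (5/8)·89/5 + (3/8)·70/3 = 159/8

159/8 dollars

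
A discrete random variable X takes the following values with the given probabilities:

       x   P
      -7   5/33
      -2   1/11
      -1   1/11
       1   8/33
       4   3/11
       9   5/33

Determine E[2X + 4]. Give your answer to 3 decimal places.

6.727

E[2x+4] = (5/33)·(-10) + (1/11)·0 + (1/11)·2 + (8/33)·6 + (3/11)·12 + (5/33)·22
     = 74/11 ≈ 6.727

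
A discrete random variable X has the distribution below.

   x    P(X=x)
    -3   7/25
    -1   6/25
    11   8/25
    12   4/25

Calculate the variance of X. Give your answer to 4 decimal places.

45.5104

E[X] = (7/25)·(-3) + (6/25)·(-1) + (8/25)·11 + (4/25)·12 = 109/25
E[X²] = (7/25)·9 + (6/25)·1 + (8/25)·121 + (4/25)·144 = 1613/25
Var(X) = 1613/25 − (109/25)² = 28444/625 ≈ 45.5104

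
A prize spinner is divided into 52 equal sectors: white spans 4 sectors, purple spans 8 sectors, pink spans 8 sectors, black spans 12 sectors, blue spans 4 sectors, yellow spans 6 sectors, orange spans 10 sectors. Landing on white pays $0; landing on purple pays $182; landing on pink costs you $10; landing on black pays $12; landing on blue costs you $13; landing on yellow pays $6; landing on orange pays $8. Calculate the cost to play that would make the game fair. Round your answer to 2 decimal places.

$30.46

E[payout] = (4/52)·0 + (8/52)·182 + (8/52)·(-10) + (12/52)·12 + (4/52)·(-13) + (6/52)·6 + (10/52)·8 = 396/13
Fair fee = E[payout] = 396/13 ≈ $30.46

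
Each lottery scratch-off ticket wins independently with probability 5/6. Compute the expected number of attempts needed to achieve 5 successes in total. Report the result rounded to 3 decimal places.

6.000

By linearity (sum of 5 independent geometric waits), E[trials] = 5/p = 5/(5/6) = 6.
≈ 6.000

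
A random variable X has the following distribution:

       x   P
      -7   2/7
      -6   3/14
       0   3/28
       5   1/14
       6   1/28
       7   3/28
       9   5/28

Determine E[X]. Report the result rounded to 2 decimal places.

E[X] = (2/7)·(-7) + (3/14)·(-6) + (3/28)·0 + (1/14)·5 + (1/28)·6 + (3/28)·7 + (5/28)·9
     = -5/14 ≈ -0.36

-0.36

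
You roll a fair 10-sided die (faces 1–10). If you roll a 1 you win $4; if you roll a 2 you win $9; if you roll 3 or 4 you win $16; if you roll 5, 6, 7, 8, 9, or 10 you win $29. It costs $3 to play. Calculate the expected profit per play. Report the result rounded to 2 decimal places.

E[payout] = (1/10)·4 + (1/10)·9 + (1/5)·16 + (3/5)·29 = 219/10
Expected profit = 219/10 − 3 = 189/10 ≈ $18.90

$18.90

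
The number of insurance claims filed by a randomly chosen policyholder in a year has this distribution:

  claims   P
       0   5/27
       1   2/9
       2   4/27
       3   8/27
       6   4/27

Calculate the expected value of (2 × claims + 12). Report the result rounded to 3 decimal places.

16.593

E[2x+12] = (5/27)·12 + (2/9)·14 + (4/27)·16 + (8/27)·18 + (4/27)·24
     = 448/27 ≈ 16.593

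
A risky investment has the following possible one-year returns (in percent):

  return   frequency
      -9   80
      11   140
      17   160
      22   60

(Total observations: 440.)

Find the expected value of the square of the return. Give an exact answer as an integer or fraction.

Total = 440, so P(return=-9) = 80/440, etc.
E[X²] = (2/11)·81 + (7/22)·121 + (4/11)·289 + (3/22)·484
     = 4935/22

4935/22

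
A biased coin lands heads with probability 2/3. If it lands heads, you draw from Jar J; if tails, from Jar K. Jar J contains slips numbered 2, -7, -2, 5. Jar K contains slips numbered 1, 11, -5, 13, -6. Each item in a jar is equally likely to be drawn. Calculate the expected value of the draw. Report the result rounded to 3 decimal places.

E[X | Jar J] = (2 − 7 − 2 + 5)/4 = -1/2
E[X | Jar K] = (1 + 11 − 5 + 13 − 6)/5 = 14/5
E[X] = (2/3)·(-1/2) + (1/3)·14/5 = 3/5 ≈ 0.600

0.600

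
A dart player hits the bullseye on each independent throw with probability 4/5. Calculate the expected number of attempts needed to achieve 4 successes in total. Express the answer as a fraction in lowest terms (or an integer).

By linearity (sum of 4 independent geometric waits), E[trials] = 4/p = 4/(4/5) = 5.

5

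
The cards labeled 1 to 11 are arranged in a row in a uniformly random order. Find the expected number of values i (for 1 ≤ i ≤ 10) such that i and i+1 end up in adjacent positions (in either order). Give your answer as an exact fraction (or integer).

20/11

For each i ∈ {1,…,10}, let Xᵢ = 1 if i and i+1 are adjacent. P(Xᵢ=1) = 2·(11−1)!/11! = 2/11.
By linearity, E[ΣXᵢ] = (10)·(2/11) = 20/11.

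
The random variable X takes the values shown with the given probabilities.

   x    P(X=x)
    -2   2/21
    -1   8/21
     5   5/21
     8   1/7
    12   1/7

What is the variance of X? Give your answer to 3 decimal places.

E[X] = (2/21)·(-2) + (8/21)·(-1) + (5/21)·5 + (1/7)·8 + (1/7)·12 = 73/21
E[X²] = (2/21)·4 + (8/21)·1 + (5/21)·25 + (1/7)·64 + (1/7)·144 = 255/7
Var(X) = 255/7 − (73/21)² = 10736/441 ≈ 24.345

24.345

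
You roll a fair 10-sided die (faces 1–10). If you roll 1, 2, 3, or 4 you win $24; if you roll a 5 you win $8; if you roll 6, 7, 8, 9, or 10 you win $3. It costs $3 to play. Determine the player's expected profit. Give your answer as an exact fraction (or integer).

89/10 dollars

E[payout] = (1/2)·3 + (1/10)·8 + (2/5)·24 = 119/10
Expected profit = 119/10 − 3 = 89/10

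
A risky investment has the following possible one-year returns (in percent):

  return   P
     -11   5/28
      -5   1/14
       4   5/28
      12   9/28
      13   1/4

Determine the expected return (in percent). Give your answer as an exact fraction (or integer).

11/2

E[X] = (5/28)·(-11) + (1/14)·(-5) + (5/28)·4 + (9/28)·12 + (1/4)·13
     = 11/2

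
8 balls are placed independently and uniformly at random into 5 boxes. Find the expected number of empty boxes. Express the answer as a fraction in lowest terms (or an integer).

65536/78125

Let Xⱼ=1 if box j is empty. P(Xⱼ=1) = ((5-1)/5)^8 = 65536/390625.
By linearity, E[#empty] = 5·65536/390625 = 65536/78125.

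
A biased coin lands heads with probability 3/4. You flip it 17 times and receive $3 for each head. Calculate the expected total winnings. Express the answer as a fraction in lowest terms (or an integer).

153/4 dollars

E[#heads] = 17·3/4 = 51/4 (linearity over flips).
E[winnings] = 3·51/4 = 153/4.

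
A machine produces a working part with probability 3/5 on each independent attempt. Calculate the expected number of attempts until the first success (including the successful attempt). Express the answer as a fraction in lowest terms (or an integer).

For a geometric distribution, E[trials] = 1/p = 1/(3/5) = 5/3.

5/3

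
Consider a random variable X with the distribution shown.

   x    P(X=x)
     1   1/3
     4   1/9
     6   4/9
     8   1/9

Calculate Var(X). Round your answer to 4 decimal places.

E[X] = (1/3)·1 + (1/9)·4 + (4/9)·6 + (1/9)·8 = 13/3
E[X²] = (1/3)·1 + (1/9)·16 + (4/9)·36 + (1/9)·64 = 227/9
Var(X) = 227/9 − (13/3)² = 58/9 ≈ 6.4444

6.4444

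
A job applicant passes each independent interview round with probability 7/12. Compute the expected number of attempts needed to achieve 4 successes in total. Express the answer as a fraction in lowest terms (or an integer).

By linearity (sum of 4 independent geometric waits), E[trials] = 4/p = 4/(7/12) = 48/7.

48/7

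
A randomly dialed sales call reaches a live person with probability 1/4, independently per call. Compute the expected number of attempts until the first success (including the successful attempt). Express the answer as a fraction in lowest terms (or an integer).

4

For a geometric distribution, E[trials] = 1/p = 1/(1/4) = 4.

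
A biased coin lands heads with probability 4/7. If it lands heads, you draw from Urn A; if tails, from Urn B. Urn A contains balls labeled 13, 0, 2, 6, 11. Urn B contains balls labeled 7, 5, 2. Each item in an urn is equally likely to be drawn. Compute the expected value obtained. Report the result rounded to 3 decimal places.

5.657

E[X | Urn A] = (13 + 0 + 2 + 6 + 11)/5 = 32/5
E[X | Urn B] = (7 + 5 + 2)/3 = 14/3
E[X] = (4/7)·32/5 + (3/7)·14/3 = 198/35 ≈ 5.657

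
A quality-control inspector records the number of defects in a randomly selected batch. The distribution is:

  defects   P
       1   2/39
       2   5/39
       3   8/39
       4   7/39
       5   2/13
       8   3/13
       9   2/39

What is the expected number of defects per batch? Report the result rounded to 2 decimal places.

4.72

E[X] = (2/39)·1 + (5/39)·2 + (8/39)·3 + (7/39)·4 + (2/13)·5 + (3/13)·8 + (2/39)·9
     = 184/39 ≈ 4.72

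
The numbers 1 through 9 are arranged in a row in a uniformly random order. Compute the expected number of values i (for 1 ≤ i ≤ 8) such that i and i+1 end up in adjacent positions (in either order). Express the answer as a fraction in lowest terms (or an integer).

For each i ∈ {1,…,8}, let Xᵢ = 1 if i and i+1 are adjacent. P(Xᵢ=1) = 2·(9−1)!/9! = 2/9.
By linearity, E[ΣXᵢ] = (8)·(2/9) = 16/9.

16/9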